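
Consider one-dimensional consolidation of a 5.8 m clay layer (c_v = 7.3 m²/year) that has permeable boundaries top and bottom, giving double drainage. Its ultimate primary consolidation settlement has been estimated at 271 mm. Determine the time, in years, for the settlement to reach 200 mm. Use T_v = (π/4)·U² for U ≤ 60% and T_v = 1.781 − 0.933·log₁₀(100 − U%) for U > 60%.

t ≈ 0.527 years

Drainage path length: H_d = H/2 = 2.9 m (double drainage).
U = S(t)/S_ult = 200/271 = 0.738.
U > 60%: T_v = 1.781 − 0.933·log₁₀(100 − 73.801) = 0.45774.
t = T_v·H_d²/c_v = 0.45774×2.9²/7.3 = 0.5273 years.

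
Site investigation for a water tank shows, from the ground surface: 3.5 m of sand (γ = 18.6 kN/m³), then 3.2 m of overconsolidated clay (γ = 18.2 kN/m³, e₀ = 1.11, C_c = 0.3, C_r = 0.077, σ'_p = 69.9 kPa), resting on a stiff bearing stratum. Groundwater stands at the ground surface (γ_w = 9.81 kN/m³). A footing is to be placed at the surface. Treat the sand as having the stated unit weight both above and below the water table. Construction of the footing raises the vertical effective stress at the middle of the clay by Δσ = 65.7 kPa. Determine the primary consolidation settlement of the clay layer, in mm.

S_c ≈ 113 mm

Mid-depth of clay below the ground surface: z = 3.5 + 3.2/2 = 5.1 m.
Total vertical stress at mid-clay: σ_v = 18.6×3.5 + 18.2×1.6 = 94.22 kPa.
Pore pressure: u = 9.81×(5.1 − 0) = 50.031 kPa.
Initial effective stress: σ'_0 = σ_v − u = 94.22 − 50.031 = 44.189 kPa.
Final effective stress: σ'_f = 44.189 + 65.7 = 109.89 kPa.
σ'_f = 109.89 > σ'_p = 69.9 kPa, so the stress path crosses the preconsolidation pressure — recompression up to σ'_p, then virgin compression beyond:
S_c = H/(1+e₀)·[C_r·log₁₀(σ'_p/σ'_0) + C_c·log₁₀(σ'_f/σ'_p)]
    = 3.2/2.11 × [0.077×log₁₀(69.9/44.189) + 0.3×log₁₀(109.89/69.9)]
    = 1.5166 × [0.015336 + 0.058944] = 0.1127 m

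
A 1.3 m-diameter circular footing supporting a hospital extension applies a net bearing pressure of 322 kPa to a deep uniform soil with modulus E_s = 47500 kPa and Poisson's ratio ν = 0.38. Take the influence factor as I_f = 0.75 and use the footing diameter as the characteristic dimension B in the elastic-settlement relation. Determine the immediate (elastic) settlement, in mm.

Immediate (elastic) settlement: S_e = q·B·(1−ν²)/E_s · I_f.
S_e = 322 × 1.3 × (1 − 0.38²) / 47500 × 0.75
    = 322 × 1.3 × 0.8556 / 47500 × 0.75
    = 0.005655 m = 5.655 mm

S_e ≈ 5.66 mm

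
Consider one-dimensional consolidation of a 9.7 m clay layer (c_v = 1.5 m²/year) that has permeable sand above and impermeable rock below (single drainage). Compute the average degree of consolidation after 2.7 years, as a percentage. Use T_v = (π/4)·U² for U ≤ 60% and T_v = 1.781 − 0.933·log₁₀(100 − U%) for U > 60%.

Drainage path length: H_d = H = 9.7 m (single drainage).
T_v = c_v·t/H_d² = 1.5×2.7/9.7² = 0.043044.
T_v = 0.043044 corresponds to the U ≤ 60% branch:
U = √(4T_v/π) = 0.2341

U ≈ 23.4 %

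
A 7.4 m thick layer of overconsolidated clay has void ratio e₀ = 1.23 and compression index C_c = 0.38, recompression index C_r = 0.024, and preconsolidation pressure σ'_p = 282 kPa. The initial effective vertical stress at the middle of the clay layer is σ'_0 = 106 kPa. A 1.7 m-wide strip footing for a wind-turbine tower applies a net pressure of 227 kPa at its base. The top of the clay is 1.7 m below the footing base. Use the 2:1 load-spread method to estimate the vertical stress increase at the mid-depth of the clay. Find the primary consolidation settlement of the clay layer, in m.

S_c ≈ 0.0143 m

Mid-depth of clay below the footing base: z = 1.7 + 7.4/2 = 5.4 m.
Stress increase at mid-clay by the 2:1 spreading method:
Δσ = qB/(B+z) = 227×1.7/(1.7+5.4) = 54.352 kPa
Final effective stress: σ'_f = 106 + 54.352 = 160.35 kPa.
σ'_f = 160.35 ≤ σ'_p = 282 kPa, so the clay remains overconsolidated and only the recompression index applies:
S_c = C_r·H/(1+e₀)·log₁₀(σ'_f/σ'_0) = 0.024×7.4/2.23×log₁₀(160.35/106)
    = 0.079642 × 0.17976 = 0.01432 m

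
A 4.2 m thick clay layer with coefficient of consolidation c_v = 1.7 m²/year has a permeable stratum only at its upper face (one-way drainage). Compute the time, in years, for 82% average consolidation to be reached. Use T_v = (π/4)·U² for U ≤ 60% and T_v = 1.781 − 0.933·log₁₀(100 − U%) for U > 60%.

t ≈ 6.33 years

Drainage path length: H_d = H = 4.2 m (single drainage).
U > 60%: T_v = 1.781 − 0.933·log₁₀(100 − 82) = 0.60983.
t = T_v·H_d²/c_v = 0.60983×4.2²/1.7 = 6.328 years.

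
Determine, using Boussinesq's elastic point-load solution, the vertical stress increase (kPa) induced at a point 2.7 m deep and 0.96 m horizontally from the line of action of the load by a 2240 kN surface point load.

Boussinesq vertical stress below a point load on an elastic half-space:
Δσ_z = 3P/(2πz²) · [1 + (r/z)²]^(−5/2)
r/z = 0.96/2.7 = 0.35556; [1+(r/z)²]^(−5/2) = 0.74259.
Δσ_z = 3×2240/(2π×2.7²) × 0.74259 = 146.71 × 0.74259 = 108.9 kPa

Δσ_z ≈ 109 kPa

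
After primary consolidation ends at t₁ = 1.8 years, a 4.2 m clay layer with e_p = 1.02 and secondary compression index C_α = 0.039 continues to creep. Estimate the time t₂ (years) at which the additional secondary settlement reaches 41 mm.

t₂ ≈ 5.77 years

S_s = C_α·H/(1+e_p)·log₁₀(t₂/t₁) ⇒ log₁₀(t₂/t₁) = S_s·(1+e_p)/(C_α·H).
log₁₀(t₂/t₁) = 0.041 × (1+1.02) / (0.039×4.2) = 0.5056
t₂ = t₁ × 10^0.5056 = 1.8 × 3.203 = 5.766 years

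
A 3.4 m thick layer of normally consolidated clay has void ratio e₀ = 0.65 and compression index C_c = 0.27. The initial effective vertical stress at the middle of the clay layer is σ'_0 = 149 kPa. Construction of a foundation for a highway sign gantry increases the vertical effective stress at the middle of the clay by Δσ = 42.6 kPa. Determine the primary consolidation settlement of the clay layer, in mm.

S_c ≈ 60.8 mm

Final effective stress: σ'_f = σ'_0 + Δσ = 149 + 42.6 = 191.6 kPa.
Normally consolidated clay, so the full stress increment lies on the virgin compression line:
S_c = C_c·H/(1+e₀)·log₁₀(σ'_f/σ'_0) = 0.27×3.4/(1+0.65)×log₁₀(191.6/149)
    = 0.55636 × 0.10921 = 0.06076 m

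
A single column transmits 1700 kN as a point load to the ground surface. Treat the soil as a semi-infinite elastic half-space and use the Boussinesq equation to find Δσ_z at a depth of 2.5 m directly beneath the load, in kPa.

Boussinesq vertical stress below a point load on an elastic half-space:
Δσ_z = 3P/(2πz²) · [1 + (r/z)²]^(−5/2)
r/z = 0/2.5 = 0; [1+(r/z)²]^(−5/2) = 1.
Δσ_z = 3×1700/(2π×2.5²) × 1 = 129.87 × 1 = 129.9 kPa

Δσ_z ≈ 130 kPa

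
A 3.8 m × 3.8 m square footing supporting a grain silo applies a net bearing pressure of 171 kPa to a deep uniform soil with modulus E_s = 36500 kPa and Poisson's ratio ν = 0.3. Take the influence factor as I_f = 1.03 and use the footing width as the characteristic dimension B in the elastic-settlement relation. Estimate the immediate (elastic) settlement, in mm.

Immediate (elastic) settlement: S_e = q·B·(1−ν²)/E_s · I_f.
S_e = 171 × 3.8 × (1 − 0.3²) / 36500 × 1.03
    = 171 × 3.8 × 0.91 / 36500 × 1.03
    = 0.01669 m = 16.69 mm

S_e ≈ 16.7 mm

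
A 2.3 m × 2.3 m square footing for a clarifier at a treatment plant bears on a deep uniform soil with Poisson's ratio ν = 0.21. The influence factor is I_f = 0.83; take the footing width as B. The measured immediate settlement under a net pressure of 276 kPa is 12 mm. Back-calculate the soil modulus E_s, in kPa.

S_e = q·B·(1−ν²)/E_s · I_f  ⇒  E_s = q·B·(1−ν²)·I_f / S_e.
E_s = 276 × 2.3 × 0.9559 × 0.83 / 0.012 = 41970 kPa

E_s ≈ 42000 kPa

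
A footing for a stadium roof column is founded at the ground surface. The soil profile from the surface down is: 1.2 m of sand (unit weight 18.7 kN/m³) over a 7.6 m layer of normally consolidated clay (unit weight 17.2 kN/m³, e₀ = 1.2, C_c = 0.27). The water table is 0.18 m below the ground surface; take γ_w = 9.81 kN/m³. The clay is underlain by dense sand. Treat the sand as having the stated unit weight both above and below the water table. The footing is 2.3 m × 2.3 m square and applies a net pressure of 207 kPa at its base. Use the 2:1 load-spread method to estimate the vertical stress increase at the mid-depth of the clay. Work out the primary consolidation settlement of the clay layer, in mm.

Mid-depth of clay below the ground surface: z = 1.2 + 7.6/2 = 5 m.
Total vertical stress at mid-clay: σ_v = 18.7×1.2 + 17.2×3.8 = 87.8 kPa.
Pore pressure: u = 9.81×(5 − 0.18) = 47.284 kPa.
Initial effective stress: σ'_0 = σ_v − u = 87.8 − 47.284 = 40.516 kPa.
Stress increase at mid-clay by the 2:1 spreading method:
Δσ = qBL/((B+z)(L+z)) = 207×2.3×2.3/((2.3+5)(2.3+5)) = 20.549 kPa
Final effective stress: σ'_f = σ'_0 + Δσ = 40.516 + 20.549 = 61.065 kPa.
Normally consolidated clay, so the full stress increment lies on the virgin compression line:
S_c = C_c·H/(1+e₀)·log₁₀(σ'_f/σ'_0) = 0.27×7.6/(1+1.2)×log₁₀(61.065/40.516)
    = 0.93273 × 0.17817 = 0.1662 m

S_c ≈ 166 mm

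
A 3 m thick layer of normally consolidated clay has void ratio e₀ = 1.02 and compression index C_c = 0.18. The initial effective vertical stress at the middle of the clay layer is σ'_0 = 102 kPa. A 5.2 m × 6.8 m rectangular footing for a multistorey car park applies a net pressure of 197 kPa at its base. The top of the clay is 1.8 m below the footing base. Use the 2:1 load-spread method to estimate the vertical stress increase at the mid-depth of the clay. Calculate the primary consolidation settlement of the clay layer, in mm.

Mid-depth of clay below the footing base: z = 1.8 + 3/2 = 3.3 m.
Stress increase at mid-clay by the 2:1 spreading method:
Δσ = qBL/((B+z)(L+z)) = 197×5.2×6.8/((5.2+3.3)(6.8+3.3)) = 81.141 kPa
Final effective stress: σ'_f = σ'_0 + Δσ = 102 + 81.141 = 183.14 kPa.
Normally consolidated clay, so the full stress increment lies on the virgin compression line:
S_c = C_c·H/(1+e₀)·log₁₀(σ'_f/σ'_0) = 0.18×3/(1+1.02)×log₁₀(183.14/102)
    = 0.26733 × 0.25418 = 0.06795 m

S_c ≈ 67.9 mm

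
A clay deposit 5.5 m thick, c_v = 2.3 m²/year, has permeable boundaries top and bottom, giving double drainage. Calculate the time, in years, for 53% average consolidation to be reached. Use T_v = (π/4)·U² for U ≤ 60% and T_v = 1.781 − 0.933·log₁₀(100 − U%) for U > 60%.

Drainage path length: H_d = H/2 = 2.75 m (double drainage).
U ≤ 60%: T_v = (π/4)·U² = (π/4)×0.53² = 0.22062.
t = T_v·H_d²/c_v = 0.22062×2.75²/2.3 = 0.7254 years.

t ≈ 0.725 years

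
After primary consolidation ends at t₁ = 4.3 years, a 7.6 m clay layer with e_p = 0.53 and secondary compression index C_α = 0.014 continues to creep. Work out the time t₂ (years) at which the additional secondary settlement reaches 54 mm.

S_s = C_α·H/(1+e_p)·log₁₀(t₂/t₁) ⇒ log₁₀(t₂/t₁) = S_s·(1+e_p)/(C_α·H).
log₁₀(t₂/t₁) = 0.054 × (1+0.53) / (0.014×7.6) = 0.7765
t₂ = t₁ × 10^0.7765 = 4.3 × 5.977 = 25.7 years

t₂ ≈ 25.7 years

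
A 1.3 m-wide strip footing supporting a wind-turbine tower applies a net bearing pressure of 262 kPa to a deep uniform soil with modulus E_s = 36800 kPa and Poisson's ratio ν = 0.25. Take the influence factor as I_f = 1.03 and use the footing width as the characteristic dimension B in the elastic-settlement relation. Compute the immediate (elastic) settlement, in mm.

S_e ≈ 8.94 mm

Immediate (elastic) settlement: S_e = q·B·(1−ν²)/E_s · I_f.
S_e = 262 × 1.3 × (1 − 0.25²) / 36800 × 1.03
    = 262 × 1.3 × 0.9375 / 36800 × 1.03
    = 0.008937 m = 8.937 mm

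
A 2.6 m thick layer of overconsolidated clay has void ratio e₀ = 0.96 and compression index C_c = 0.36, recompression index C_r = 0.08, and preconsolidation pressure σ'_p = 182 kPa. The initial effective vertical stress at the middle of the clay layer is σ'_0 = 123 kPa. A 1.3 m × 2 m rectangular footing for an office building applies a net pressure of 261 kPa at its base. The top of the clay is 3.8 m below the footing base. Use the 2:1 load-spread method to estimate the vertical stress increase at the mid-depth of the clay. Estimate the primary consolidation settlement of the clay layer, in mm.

S_c ≈ 5.28 mm

Mid-depth of clay below the footing base: z = 3.8 + 2.6/2 = 5.1 m.
Stress increase at mid-clay by the 2:1 spreading method:
Δσ = qBL/((B+z)(L+z)) = 261×1.3×2/((1.3+5.1)(2+5.1)) = 14.934 kPa
Final effective stress: σ'_f = 123 + 14.934 = 137.93 kPa.
σ'_f = 137.93 ≤ σ'_p = 182 kPa, so the clay remains overconsolidated and only the recompression index applies:
S_c = C_r·H/(1+e₀)·log₁₀(σ'_f/σ'_0) = 0.08×2.6/1.96×log₁₀(137.93/123)
    = 0.10612 × 0.049754 = 0.00528 m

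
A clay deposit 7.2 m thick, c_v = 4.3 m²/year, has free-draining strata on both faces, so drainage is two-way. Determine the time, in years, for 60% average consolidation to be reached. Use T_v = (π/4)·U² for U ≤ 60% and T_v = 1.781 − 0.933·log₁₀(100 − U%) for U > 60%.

t ≈ 0.852 years

Drainage path length: H_d = H/2 = 3.6 m (double drainage).
U ≤ 60%: T_v = (π/4)·U² = (π/4)×0.6² = 0.28274.
t = T_v·H_d²/c_v = 0.28274×3.6²/4.3 = 0.8522 years.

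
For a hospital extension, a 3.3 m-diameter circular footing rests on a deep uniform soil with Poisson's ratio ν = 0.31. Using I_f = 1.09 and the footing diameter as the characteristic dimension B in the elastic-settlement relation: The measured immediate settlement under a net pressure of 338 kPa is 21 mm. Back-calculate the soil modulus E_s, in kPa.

S_e = q·B·(1−ν²)/E_s · I_f  ⇒  E_s = q·B·(1−ν²)·I_f / S_e.
E_s = 338 × 3.3 × 0.9039 × 1.09 / 0.021 = 52330 kPa

E_s ≈ 52300 kPa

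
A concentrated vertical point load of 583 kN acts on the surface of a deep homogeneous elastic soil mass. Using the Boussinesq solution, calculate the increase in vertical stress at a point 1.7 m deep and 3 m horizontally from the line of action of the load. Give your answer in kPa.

Δσ_z ≈ 2.81 kPa

Boussinesq vertical stress below a point load on an elastic half-space:
Δσ_z = 3P/(2πz²) · [1 + (r/z)²]^(−5/2)
r/z = 3/1.7 = 1.7647; [1+(r/z)²]^(−5/2) = 0.029127.
Δσ_z = 3×583/(2π×1.7²) × 0.029127 = 96.319 × 0.029127 = 2.805 kPa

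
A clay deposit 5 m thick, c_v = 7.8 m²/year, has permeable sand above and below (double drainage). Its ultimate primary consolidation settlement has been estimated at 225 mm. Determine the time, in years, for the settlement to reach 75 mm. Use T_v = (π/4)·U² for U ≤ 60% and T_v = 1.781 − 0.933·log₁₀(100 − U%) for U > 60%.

t ≈ 0.0699 years

Drainage path length: H_d = H/2 = 2.5 m (double drainage).
U = S(t)/S_ult = 75/225 = 0.3333.
U ≤ 60%: T_v = (π/4)·U² = (π/4)×0.33333² = 0.087266.
t = T_v·H_d²/c_v = 0.087266×2.5²/7.8 = 0.06992 years.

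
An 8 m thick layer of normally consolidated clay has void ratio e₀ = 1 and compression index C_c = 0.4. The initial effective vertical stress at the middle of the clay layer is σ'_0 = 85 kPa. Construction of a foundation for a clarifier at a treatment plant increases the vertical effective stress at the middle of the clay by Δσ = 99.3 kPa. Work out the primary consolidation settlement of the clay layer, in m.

Final effective stress: σ'_f = σ'_0 + Δσ = 85 + 99.3 = 184.3 kPa.
Normally consolidated clay, so the full stress increment lies on the virgin compression line:
S_c = C_c·H/(1+e₀)·log₁₀(σ'_f/σ'_0) = 0.4×8/(1+1)×log₁₀(184.3/85)
    = 1.6 × 0.33611 = 0.5378 m

S_c ≈ 0.538 m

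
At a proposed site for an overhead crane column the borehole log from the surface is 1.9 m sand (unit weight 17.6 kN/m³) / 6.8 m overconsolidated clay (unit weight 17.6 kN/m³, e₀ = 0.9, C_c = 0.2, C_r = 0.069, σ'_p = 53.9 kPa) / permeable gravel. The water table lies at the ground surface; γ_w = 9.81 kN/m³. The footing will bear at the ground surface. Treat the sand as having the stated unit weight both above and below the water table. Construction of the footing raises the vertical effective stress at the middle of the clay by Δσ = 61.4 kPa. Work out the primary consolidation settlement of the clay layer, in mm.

Mid-depth of clay below the ground surface: z = 1.9 + 6.8/2 = 5.3 m.
Total vertical stress at mid-clay: σ_v = 17.6×1.9 + 17.6×3.4 = 93.28 kPa.
Pore pressure: u = 9.81×(5.3 − 0) = 51.993 kPa.
Initial effective stress: σ'_0 = σ_v − u = 93.28 − 51.993 = 41.287 kPa.
Final effective stress: σ'_f = 41.287 + 61.4 = 102.69 kPa.
σ'_f = 102.69 > σ'_p = 53.9 kPa, so the stress path crosses the preconsolidation pressure — recompression up to σ'_p, then virgin compression beyond:
S_c = H/(1+e₀)·[C_r·log₁₀(σ'_p/σ'_0) + C_c·log₁₀(σ'_f/σ'_p)]
    = 6.8/1.9 × [0.069×log₁₀(53.9/41.287) + 0.2×log₁₀(102.69/53.9)]
    = 3.5789 × [0.0079885 + 0.055988] = 0.229 m

S_c ≈ 229 mm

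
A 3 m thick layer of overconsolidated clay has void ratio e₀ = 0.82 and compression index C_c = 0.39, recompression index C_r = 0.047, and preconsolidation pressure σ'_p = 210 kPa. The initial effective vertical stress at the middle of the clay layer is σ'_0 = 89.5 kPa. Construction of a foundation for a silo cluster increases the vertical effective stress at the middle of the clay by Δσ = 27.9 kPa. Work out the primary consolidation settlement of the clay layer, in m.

S_c ≈ 0.00913 m

Final effective stress: σ'_f = 89.5 + 27.9 = 117.4 kPa.
σ'_f = 117.4 ≤ σ'_p = 210 kPa, so the clay remains overconsolidated and only the recompression index applies:
S_c = C_r·H/(1+e₀)·log₁₀(σ'_f/σ'_0) = 0.047×3/1.82×log₁₀(117.4/89.5)
    = 0.077475 × 0.11785 = 0.00913 m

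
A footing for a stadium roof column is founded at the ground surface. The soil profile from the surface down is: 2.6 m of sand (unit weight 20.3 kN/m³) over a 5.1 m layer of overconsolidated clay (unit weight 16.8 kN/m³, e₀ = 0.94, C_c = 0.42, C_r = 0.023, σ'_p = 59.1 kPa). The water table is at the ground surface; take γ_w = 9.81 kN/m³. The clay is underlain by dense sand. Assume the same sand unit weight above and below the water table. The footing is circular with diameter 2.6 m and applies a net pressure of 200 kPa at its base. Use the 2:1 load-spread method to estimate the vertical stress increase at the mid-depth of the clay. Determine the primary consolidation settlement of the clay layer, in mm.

Mid-depth of clay below the ground surface: z = 2.6 + 5.1/2 = 5.15 m.
Total vertical stress at mid-clay: σ_v = 20.3×2.6 + 16.8×2.55 = 95.62 kPa.
Pore pressure: u = 9.81×(5.15 − 0) = 50.522 kPa.
Initial effective stress: σ'_0 = σ_v − u = 95.62 − 50.522 = 45.098 kPa.
Stress increase at mid-clay by the 2:1 spreading method:
Δσ ≈ qD²/(D+z)² = 200×2.6²/(2.6+5.15)² = 22.51 kPa
Final effective stress: σ'_f = 45.098 + 22.51 = 67.608 kPa.
σ'_f = 67.608 > σ'_p = 59.1 kPa, so the stress path crosses the preconsolidation pressure — recompression up to σ'_p, then virgin compression beyond:
S_c = H/(1+e₀)·[C_r·log₁₀(σ'_p/σ'_0) + C_c·log₁₀(σ'_f/σ'_p)]
    = 5.1/1.94 × [0.023×log₁₀(59.1/45.098) + 0.42×log₁₀(67.608/59.1)]
    = 2.6289 × [0.0027009 + 0.024532] = 0.07159 m

S_c ≈ 71.6 mm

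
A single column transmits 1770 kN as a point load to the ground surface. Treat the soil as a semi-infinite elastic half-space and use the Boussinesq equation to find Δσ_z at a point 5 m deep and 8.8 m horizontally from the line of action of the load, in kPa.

Boussinesq vertical stress below a point load on an elastic half-space:
Δσ_z = 3P/(2πz²) · [1 + (r/z)²]^(−5/2)
r/z = 8.8/5 = 1.76; [1+(r/z)²]^(−5/2) = 0.029422.
Δσ_z = 3×1770/(2π×5²) × 0.029422 = 33.805 × 0.029422 = 0.9946 kPa

Δσ_z ≈ 0.995 kPa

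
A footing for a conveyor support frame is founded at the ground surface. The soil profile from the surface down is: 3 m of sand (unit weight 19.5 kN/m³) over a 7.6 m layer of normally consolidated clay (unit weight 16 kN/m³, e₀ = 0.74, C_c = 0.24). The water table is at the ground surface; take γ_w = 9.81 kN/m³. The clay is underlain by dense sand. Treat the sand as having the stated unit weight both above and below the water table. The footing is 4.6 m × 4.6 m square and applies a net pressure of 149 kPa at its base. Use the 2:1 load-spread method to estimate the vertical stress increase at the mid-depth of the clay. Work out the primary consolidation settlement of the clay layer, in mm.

S_c ≈ 173 mm

Mid-depth of clay below the ground surface: z = 3 + 7.6/2 = 6.8 m.
Total vertical stress at mid-clay: σ_v = 19.5×3 + 16×3.8 = 119.3 kPa.
Pore pressure: u = 9.81×(6.8 − 0) = 66.708 kPa.
Initial effective stress: σ'_0 = σ_v − u = 119.3 − 66.708 = 52.592 kPa.
Stress increase at mid-clay by the 2:1 spreading method:
Δσ = qBL/((B+z)(L+z)) = 149×4.6×4.6/((4.6+6.8)(4.6+6.8)) = 24.26 kPa
Final effective stress: σ'_f = σ'_0 + Δσ = 52.592 + 24.26 = 76.852 kPa.
Normally consolidated clay, so the full stress increment lies on the virgin compression line:
S_c = C_c·H/(1+e₀)·log₁₀(σ'_f/σ'_0) = 0.24×7.6/(1+0.74)×log₁₀(76.852/52.592)
    = 1.0483 × 0.16474 = 0.1727 m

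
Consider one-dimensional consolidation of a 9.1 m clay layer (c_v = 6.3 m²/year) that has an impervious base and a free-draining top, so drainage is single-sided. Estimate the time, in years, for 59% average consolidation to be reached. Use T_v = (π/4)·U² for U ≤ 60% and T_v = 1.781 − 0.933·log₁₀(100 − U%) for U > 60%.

Drainage path length: H_d = H = 9.1 m (single drainage).
U ≤ 60%: T_v = (π/4)·U² = (π/4)×0.59² = 0.2734.
t = T_v·H_d²/c_v = 0.2734×9.1²/6.3 = 3.594 years.

t ≈ 3.59 years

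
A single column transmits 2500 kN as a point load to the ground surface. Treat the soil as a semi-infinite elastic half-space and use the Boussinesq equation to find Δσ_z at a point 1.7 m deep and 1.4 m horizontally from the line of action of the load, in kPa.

Δσ_z ≈ 113 kPa

Boussinesq vertical stress below a point load on an elastic half-space:
Δσ_z = 3P/(2πz²) · [1 + (r/z)²]^(−5/2)
r/z = 1.4/1.7 = 0.82353; [1+(r/z)²]^(−5/2) = 0.27409.
Δσ_z = 3×2500/(2π×1.7²) × 0.27409 = 413.03 × 0.27409 = 113.2 kPa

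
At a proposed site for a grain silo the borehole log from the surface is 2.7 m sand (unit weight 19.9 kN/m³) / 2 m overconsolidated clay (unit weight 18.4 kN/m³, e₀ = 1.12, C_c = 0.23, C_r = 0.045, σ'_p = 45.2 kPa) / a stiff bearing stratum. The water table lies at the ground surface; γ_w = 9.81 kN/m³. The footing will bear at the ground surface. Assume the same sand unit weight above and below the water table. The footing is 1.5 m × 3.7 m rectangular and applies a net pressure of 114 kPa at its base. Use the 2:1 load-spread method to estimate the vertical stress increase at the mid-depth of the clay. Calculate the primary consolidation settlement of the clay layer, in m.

Mid-depth of clay below the ground surface: z = 2.7 + 2/2 = 3.7 m.
Total vertical stress at mid-clay: σ_v = 19.9×2.7 + 18.4×1 = 72.13 kPa.
Pore pressure: u = 9.81×(3.7 − 0) = 36.297 kPa.
Initial effective stress: σ'_0 = σ_v − u = 72.13 − 36.297 = 35.833 kPa.
Stress increase at mid-clay by the 2:1 spreading method:
Δσ = qBL/((B+z)(L+z)) = 114×1.5×3.7/((1.5+3.7)(3.7+3.7)) = 16.442 kPa
Final effective stress: σ'_f = 35.833 + 16.442 = 52.275 kPa.
σ'_f = 52.275 > σ'_p = 45.2 kPa, so the stress path crosses the preconsolidation pressure — recompression up to σ'_p, then virgin compression beyond:
S_c = H/(1+e₀)·[C_r·log₁₀(σ'_p/σ'_0) + C_c·log₁₀(σ'_f/σ'_p)]
    = 2/2.12 × [0.045×log₁₀(45.2/35.833) + 0.23×log₁₀(52.275/45.2)]
    = 0.9434 × [0.0045385 + 0.014526] = 0.01799 m

S_c ≈ 0.018 m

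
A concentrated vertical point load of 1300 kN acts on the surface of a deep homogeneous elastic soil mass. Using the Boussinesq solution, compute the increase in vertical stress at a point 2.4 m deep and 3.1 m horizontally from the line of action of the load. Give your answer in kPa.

Boussinesq vertical stress below a point load on an elastic half-space:
Δσ_z = 3P/(2πz²) · [1 + (r/z)²]^(−5/2)
r/z = 3.1/2.4 = 1.2917; [1+(r/z)²]^(−5/2) = 0.085975.
Δσ_z = 3×1300/(2π×2.4²) × 0.085975 = 107.76 × 0.085975 = 9.265 kPa

Δσ_z ≈ 9.26 kPa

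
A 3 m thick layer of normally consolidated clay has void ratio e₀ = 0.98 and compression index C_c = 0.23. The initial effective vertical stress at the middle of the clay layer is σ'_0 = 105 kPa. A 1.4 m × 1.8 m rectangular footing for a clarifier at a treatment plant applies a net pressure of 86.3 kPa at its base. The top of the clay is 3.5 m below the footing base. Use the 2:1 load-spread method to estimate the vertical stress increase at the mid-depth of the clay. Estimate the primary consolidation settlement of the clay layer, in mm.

S_c ≈ 7.04 mm

Mid-depth of clay below the footing base: z = 3.5 + 3/2 = 5 m.
Stress increase at mid-clay by the 2:1 spreading method:
Δσ = qBL/((B+z)(L+z)) = 86.3×1.4×1.8/((1.4+5)(1.8+5)) = 4.9972 kPa
Final effective stress: σ'_f = σ'_0 + Δσ = 105 + 4.9972 = 110 kPa.
Normally consolidated clay, so the full stress increment lies on the virgin compression line:
S_c = C_c·H/(1+e₀)·log₁₀(σ'_f/σ'_0) = 0.23×3/(1+0.98)×log₁₀(110/105)
    = 0.34848 × 0.020203 = 0.00704 m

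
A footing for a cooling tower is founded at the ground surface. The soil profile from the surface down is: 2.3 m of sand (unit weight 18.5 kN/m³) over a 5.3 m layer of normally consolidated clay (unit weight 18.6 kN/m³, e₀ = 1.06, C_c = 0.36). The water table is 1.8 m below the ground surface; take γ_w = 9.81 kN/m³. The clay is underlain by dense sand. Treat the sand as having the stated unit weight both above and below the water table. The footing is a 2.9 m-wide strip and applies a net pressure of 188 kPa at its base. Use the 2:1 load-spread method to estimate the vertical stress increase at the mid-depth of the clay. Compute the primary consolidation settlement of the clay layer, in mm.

S_c ≈ 306 mm

Mid-depth of clay below the ground surface: z = 2.3 + 5.3/2 = 4.95 m.
Total vertical stress at mid-clay: σ_v = 18.5×2.3 + 18.6×2.65 = 91.84 kPa.
Pore pressure: u = 9.81×(4.95 − 1.8) = 30.902 kPa.
Initial effective stress: σ'_0 = σ_v − u = 91.84 − 30.902 = 60.938 kPa.
Stress increase at mid-clay by the 2:1 spreading method:
Δσ = qB/(B+z) = 188×2.9/(2.9+4.95) = 69.452 kPa
Final effective stress: σ'_f = σ'_0 + Δσ = 60.938 + 69.452 = 130.39 kPa.
Normally consolidated clay, so the full stress increment lies on the virgin compression line:
S_c = C_c·H/(1+e₀)·log₁₀(σ'_f/σ'_0) = 0.36×5.3/(1+1.06)×log₁₀(130.39/60.938)
    = 0.92621 × 0.33036 = 0.306 m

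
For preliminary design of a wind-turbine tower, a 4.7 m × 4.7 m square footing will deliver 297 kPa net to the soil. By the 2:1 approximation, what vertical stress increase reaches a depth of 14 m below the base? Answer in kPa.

By the 2:1 method the load spreads at 1 horizontal : 2 vertical, so at depth z the loaded area has grown by z in each plan dimension:
Δσ = qBL/((B+z)(L+z)) = 297×4.7×4.7/((4.7+14)(4.7+14)) = 18.762 kPa

Δσ_z ≈ 18.8 kPa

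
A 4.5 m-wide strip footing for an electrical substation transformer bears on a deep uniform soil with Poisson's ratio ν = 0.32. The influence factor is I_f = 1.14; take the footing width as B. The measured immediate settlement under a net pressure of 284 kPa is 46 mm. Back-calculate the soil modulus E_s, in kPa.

E_s ≈ 28400 kPa

S_e = q·B·(1−ν²)/E_s · I_f  ⇒  E_s = q·B·(1−ν²)·I_f / S_e.
E_s = 284 × 4.5 × 0.8976 × 1.14 / 0.046 = 28430 kPa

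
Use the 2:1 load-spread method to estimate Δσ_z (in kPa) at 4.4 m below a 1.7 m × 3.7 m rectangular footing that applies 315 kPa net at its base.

By the 2:1 method the load spreads at 1 horizontal : 2 vertical, so at depth z the loaded area has grown by z in each plan dimension:
Δσ = qBL/((B+z)(L+z)) = 315×1.7×3.7/((1.7+4.4)(3.7+4.4)) = 40.1 kPa

Δσ_z ≈ 40.1 kPa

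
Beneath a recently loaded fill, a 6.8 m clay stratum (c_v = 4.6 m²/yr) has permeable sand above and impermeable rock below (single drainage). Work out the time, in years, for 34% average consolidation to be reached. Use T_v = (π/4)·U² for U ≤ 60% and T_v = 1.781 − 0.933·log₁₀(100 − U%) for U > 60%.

Drainage path length: H_d = H = 6.8 m (single drainage).
U ≤ 60%: T_v = (π/4)·U² = (π/4)×0.34² = 0.090792.
t = T_v·H_d²/c_v = 0.090792×6.8²/4.6 = 0.9127 years.

t ≈ 0.913 years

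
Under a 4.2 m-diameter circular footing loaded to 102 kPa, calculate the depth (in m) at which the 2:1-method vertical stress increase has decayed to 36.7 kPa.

z ≈ 2.8 m

2:1 spreading — at depth z the loaded area has grown by z in each plan dimension:
qD²/(D+z)² = Δσ_z ⇒ z = D(√(q/Δσ_z) − 1) = 4.2×(√(102/36.7) − 1) = 2.802 m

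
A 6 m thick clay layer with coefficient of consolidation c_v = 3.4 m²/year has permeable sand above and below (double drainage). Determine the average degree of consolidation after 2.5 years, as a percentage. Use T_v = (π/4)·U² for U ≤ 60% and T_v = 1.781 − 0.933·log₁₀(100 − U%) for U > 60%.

Drainage path length: H_d = H/2 = 3 m (double drainage).
T_v = c_v·t/H_d² = 3.4×2.5/3² = 0.94444.
T_v = 0.94444 corresponds to the U > 60% branch:
U = 1 − 10^((1.781 − T_v)/0.933)/100 = 0.9212

U ≈ 92.1 %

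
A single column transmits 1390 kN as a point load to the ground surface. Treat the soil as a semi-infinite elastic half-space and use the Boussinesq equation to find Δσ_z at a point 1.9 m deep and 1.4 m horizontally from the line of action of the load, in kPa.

Δσ_z ≈ 62.2 kPa

Boussinesq vertical stress below a point load on an elastic half-space:
Δσ_z = 3P/(2πz²) · [1 + (r/z)²]^(−5/2)
r/z = 1.4/1.9 = 0.73684; [1+(r/z)²]^(−5/2) = 0.33817.
Δσ_z = 3×1390/(2π×1.9²) × 0.33817 = 183.84 × 0.33817 = 62.17 kPa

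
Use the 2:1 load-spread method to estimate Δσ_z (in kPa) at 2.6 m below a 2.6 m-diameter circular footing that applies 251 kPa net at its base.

By the 2:1 method the load spreads at 1 horizontal : 2 vertical, so at depth z the loaded area has grown by z in each plan dimension:
Δσ ≈ qD²/(D+z)² = 251×2.6²/(2.6+2.6)² = 62.75 kPa

Δσ_z ≈ 62.8 kPa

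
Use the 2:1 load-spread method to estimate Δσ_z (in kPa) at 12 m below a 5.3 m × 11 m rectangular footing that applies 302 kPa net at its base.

By the 2:1 method the load spreads at 1 horizontal : 2 vertical, so at depth z the loaded area has grown by z in each plan dimension:
Δσ = qBL/((B+z)(L+z)) = 302×5.3×11/((5.3+12)(11+12)) = 44.249 kPa

Δσ_z ≈ 44.2 kPa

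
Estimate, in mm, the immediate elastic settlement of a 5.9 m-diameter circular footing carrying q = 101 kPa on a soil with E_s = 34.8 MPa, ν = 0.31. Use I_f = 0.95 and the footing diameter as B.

Immediate (elastic) settlement: S_e = q·B·(1−ν²)/E_s · I_f.
E_s = 34.8 MPa = 34800 kPa.
S_e = 101 × 5.9 × (1 − 0.31²) / 34800 × 0.95
    = 101 × 5.9 × 0.9039 / 34800 × 0.95
    = 0.0147 m = 14.7 mm

S_e ≈ 14.7 mm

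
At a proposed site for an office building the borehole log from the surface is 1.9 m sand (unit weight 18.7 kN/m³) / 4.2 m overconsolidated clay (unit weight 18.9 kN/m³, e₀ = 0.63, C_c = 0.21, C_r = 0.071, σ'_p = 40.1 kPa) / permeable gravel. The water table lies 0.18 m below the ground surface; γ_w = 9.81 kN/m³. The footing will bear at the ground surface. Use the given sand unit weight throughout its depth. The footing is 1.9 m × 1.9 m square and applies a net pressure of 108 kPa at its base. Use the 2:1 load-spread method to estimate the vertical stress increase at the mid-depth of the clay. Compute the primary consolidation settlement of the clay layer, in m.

Mid-depth of clay below the ground surface: z = 1.9 + 4.2/2 = 4 m.
Total vertical stress at mid-clay: σ_v = 18.7×1.9 + 18.9×2.1 = 75.22 kPa.
Pore pressure: u = 9.81×(4 − 0.18) = 37.474 kPa.
Initial effective stress: σ'_0 = σ_v − u = 75.22 − 37.474 = 37.746 kPa.
Stress increase at mid-clay by the 2:1 spreading method:
Δσ = qBL/((B+z)(L+z)) = 108×1.9×1.9/((1.9+4)(1.9+4)) = 11.2 kPa
Final effective stress: σ'_f = 37.746 + 11.2 = 48.946 kPa.
σ'_f = 48.946 > σ'_p = 40.1 kPa, so the stress path crosses the preconsolidation pressure — recompression up to σ'_p, then virgin compression beyond:
S_c = H/(1+e₀)·[C_r·log₁₀(σ'_p/σ'_0) + C_c·log₁₀(σ'_f/σ'_p)]
    = 4.2/1.63 × [0.071×log₁₀(40.1/37.746) + 0.21×log₁₀(48.946/40.1)]
    = 2.5767 × [0.0018654 + 0.01818] = 0.05165 m

S_c ≈ 0.0517 m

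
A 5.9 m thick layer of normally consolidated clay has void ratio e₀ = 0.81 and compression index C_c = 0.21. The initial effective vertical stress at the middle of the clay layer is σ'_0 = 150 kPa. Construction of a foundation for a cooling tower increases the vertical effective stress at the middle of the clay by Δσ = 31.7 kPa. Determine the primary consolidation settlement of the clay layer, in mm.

S_c ≈ 57 mm

Final effective stress: σ'_f = σ'_0 + Δσ = 150 + 31.7 = 181.7 kPa.
Normally consolidated clay, so the full stress increment lies on the virgin compression line:
S_c = C_c·H/(1+e₀)·log₁₀(σ'_f/σ'_0) = 0.21×5.9/(1+0.81)×log₁₀(181.7/150)
    = 0.68453 × 0.083264 = 0.057 m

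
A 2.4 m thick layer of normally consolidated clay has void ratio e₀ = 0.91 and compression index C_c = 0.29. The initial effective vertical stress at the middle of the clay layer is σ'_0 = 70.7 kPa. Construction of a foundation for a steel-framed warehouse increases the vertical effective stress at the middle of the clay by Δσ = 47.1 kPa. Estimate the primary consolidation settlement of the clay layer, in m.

S_c ≈ 0.0808 m

Final effective stress: σ'_f = σ'_0 + Δσ = 70.7 + 47.1 = 117.8 kPa.
Normally consolidated clay, so the full stress increment lies on the virgin compression line:
S_c = C_c·H/(1+e₀)·log₁₀(σ'_f/σ'_0) = 0.29×2.4/(1+0.91)×log₁₀(117.8/70.7)
    = 0.3644 × 0.22173 = 0.0808 m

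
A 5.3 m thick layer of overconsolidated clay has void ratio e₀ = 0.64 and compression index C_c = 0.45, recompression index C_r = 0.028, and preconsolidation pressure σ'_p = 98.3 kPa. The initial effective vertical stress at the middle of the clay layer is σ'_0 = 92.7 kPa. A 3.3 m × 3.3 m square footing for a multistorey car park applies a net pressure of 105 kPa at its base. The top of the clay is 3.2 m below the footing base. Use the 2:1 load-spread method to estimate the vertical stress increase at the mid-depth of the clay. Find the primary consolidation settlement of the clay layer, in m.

Mid-depth of clay below the footing base: z = 3.2 + 5.3/2 = 5.85 m.
Stress increase at mid-clay by the 2:1 spreading method:
Δσ = qBL/((B+z)(L+z)) = 105×3.3×3.3/((3.3+5.85)(3.3+5.85)) = 13.658 kPa
Final effective stress: σ'_f = 92.7 + 13.658 = 106.36 kPa.
σ'_f = 106.36 > σ'_p = 98.3 kPa, so the stress path crosses the preconsolidation pressure — recompression up to σ'_p, then virgin compression beyond:
S_c = H/(1+e₀)·[C_r·log₁₀(σ'_p/σ'_0) + C_c·log₁₀(σ'_f/σ'_p)]
    = 5.3/1.64 × [0.028×log₁₀(98.3/92.7) + 0.45×log₁₀(106.36/98.3)]
    = 3.2317 × [0.00071327 + 0.015401] = 0.05208 m

S_c ≈ 0.0521 m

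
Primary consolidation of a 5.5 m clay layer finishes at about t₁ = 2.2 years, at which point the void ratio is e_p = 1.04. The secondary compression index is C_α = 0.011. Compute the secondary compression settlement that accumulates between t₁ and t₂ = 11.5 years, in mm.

Secondary compression: S_s = C_α·H/(1+e_p)·log₁₀(t₂/t₁)
S_s = 0.011×5.5/(1+1.04)×log₁₀(11.5/2.2)
    = 0.02966 × 0.7183 = 0.0213 m

S_s ≈ 21.3 mm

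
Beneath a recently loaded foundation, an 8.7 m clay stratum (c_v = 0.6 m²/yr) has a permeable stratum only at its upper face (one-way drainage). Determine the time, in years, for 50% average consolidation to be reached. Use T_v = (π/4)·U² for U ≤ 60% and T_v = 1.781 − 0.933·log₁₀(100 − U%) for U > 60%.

t ≈ 24.8 years

Drainage path length: H_d = H = 8.7 m (single drainage).
U ≤ 60%: T_v = (π/4)·U² = (π/4)×0.5² = 0.19635.
t = T_v·H_d²/c_v = 0.19635×8.7²/0.6 = 24.77 years.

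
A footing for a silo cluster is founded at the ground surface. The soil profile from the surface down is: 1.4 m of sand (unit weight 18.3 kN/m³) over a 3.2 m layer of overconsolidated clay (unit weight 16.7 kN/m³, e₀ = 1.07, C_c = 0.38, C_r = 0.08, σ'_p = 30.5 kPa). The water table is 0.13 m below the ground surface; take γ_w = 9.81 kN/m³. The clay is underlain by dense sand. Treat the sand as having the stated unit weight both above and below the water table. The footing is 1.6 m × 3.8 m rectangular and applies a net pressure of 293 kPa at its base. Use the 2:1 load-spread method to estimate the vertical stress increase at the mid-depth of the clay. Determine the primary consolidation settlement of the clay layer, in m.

S_c ≈ 0.262 m

Mid-depth of clay below the ground surface: z = 1.4 + 3.2/2 = 3 m.
Total vertical stress at mid-clay: σ_v = 18.3×1.4 + 16.7×1.6 = 52.34 kPa.
Pore pressure: u = 9.81×(3 − 0.13) = 28.155 kPa.
Initial effective stress: σ'_0 = σ_v − u = 52.34 − 28.155 = 24.185 kPa.
Stress increase at mid-clay by the 2:1 spreading method:
Δσ = qBL/((B+z)(L+z)) = 293×1.6×3.8/((1.6+3)(3.8+3)) = 56.951 kPa
Final effective stress: σ'_f = 24.185 + 56.951 = 81.136 kPa.
σ'_f = 81.136 > σ'_p = 30.5 kPa, so the stress path crosses the preconsolidation pressure — recompression up to σ'_p, then virgin compression beyond:
S_c = H/(1+e₀)·[C_r·log₁₀(σ'_p/σ'_0) + C_c·log₁₀(σ'_f/σ'_p)]
    = 3.2/2.07 × [0.08×log₁₀(30.5/24.185) + 0.38×log₁₀(81.136/30.5)]
    = 1.5459 × [0.0080603 + 0.16147] = 0.2621 m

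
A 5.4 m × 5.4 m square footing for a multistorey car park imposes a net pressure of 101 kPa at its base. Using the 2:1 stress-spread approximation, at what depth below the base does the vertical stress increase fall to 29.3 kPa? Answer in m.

2:1 spreading — at depth z the loaded area has grown by z in each plan dimension:
qB²/(B+z)² = Δσ_z ⇒ z = B(√(q/Δσ_z) − 1) = 5.4×(√(101/29.3) − 1) = 4.626 m

z ≈ 4.63 m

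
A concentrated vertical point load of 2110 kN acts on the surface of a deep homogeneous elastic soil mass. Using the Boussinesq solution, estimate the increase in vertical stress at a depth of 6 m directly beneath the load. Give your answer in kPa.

Δσ_z ≈ 28 kPa

Boussinesq vertical stress below a point load on an elastic half-space:
Δσ_z = 3P/(2πz²) · [1 + (r/z)²]^(−5/2)
r/z = 0/6 = 0; [1+(r/z)²]^(−5/2) = 1.
Δσ_z = 3×2110/(2π×6²) × 1 = 27.985 × 1 = 27.98 kPa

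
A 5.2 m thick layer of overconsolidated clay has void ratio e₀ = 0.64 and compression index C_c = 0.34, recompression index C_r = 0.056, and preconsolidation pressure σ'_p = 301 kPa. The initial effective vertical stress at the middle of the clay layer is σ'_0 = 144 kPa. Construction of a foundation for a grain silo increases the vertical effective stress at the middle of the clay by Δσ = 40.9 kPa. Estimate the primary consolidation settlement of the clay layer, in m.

S_c ≈ 0.0193 m

Final effective stress: σ'_f = 144 + 40.9 = 184.9 kPa.
σ'_f = 184.9 ≤ σ'_p = 301 kPa, so the clay remains overconsolidated and only the recompression index applies:
S_c = C_r·H/(1+e₀)·log₁₀(σ'_f/σ'_0) = 0.056×5.2/1.64×log₁₀(184.9/144)
    = 0.17756 × 0.10857 = 0.01928 m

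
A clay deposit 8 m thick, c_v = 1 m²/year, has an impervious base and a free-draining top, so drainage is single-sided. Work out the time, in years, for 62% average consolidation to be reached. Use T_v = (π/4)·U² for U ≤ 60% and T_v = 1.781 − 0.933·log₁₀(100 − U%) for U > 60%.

t ≈ 19.7 years

Drainage path length: H_d = H = 8 m (single drainage).
U > 60%: T_v = 1.781 − 0.933·log₁₀(100 − 62) = 0.30706.
t = T_v·H_d²/c_v = 0.30706×8²/1 = 19.65 years.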